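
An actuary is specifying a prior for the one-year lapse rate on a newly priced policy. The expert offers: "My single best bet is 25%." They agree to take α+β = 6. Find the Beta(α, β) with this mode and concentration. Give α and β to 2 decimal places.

For α,β > 1 the Beta mode is (α−1)/(α+β−2). With α+β = 6, the mode is (α−1)/4.
Set (α−1)/4 = 0.25 → α = 1 + 0.25·4 = 2.00.
β = 6 − α = 4.00.

α = 2.00, β = 4.00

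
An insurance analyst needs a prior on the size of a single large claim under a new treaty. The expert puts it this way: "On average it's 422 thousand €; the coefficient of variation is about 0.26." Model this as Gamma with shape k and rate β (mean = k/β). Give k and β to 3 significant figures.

For Gamma(k, rate β): mean = k/β, variance = k/β², so CV = 1/√k.
CV = 0.26, hence k = 1/CV² = 14.8.
Then β = k/mean = 14.8/422 = 0.0351.

k ≈ 14.8, β ≈ 0.0351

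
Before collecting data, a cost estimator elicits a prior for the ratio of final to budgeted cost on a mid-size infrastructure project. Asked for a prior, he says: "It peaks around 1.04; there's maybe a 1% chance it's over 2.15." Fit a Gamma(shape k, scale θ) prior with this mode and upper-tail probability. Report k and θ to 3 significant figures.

Gamma(k,θ) with k>1 has mode (k−1)θ, so θ = 1.04/(k−1).
Need P(X < 2.15) = 0.99 with θ tied to k this way. Start at k = 2, θ = 1.04: P(X<2.15) ≈ 0.612.
Too low — raise k to concentrate. Iterating converges to k ≈ 10.3.
Then θ = 1.04/(10.3−1) ≈ 0.112.

k ≈ 10.3, θ ≈ 0.112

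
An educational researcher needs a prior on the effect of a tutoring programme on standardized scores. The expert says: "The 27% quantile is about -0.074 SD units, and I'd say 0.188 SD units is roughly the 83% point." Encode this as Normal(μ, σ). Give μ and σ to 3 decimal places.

The p-quantile of Normal(μ,σ) is μ + z_p·σ, with z_{0.27} = -0.6128 and z_{0.83} = 0.9542.
Eliminate σ: μ = (z₂·x₁ − z₁·x₂)/(z₂ − z₁) = (0.9542·-0.074 − (-0.6128)·0.188)/1.567 = 0.028.
Then σ = (x₂ − x₁)/(z₂ − z₁) = (0.188 − -0.074)/1.567 = 0.167.

μ = 0.028, σ = 0.167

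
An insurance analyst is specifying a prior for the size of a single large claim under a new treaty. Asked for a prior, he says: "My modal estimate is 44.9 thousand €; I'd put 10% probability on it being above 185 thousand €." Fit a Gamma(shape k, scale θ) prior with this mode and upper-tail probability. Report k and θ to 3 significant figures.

Gamma(k,θ) with k>1 has mode (k−1)θ, so θ = 44.9/(k−1).
Need P(X < 185) = 0.9 with θ tied to k this way. Start at k = 2, θ = 44.9: P(X<185) ≈ 0.917.
Too high — lower k to spread out. Iterating converges to k ≈ 1.91.
Then θ = 44.9/(1.91−1) ≈ 49.2.

k ≈ 1.91, θ ≈ 49.2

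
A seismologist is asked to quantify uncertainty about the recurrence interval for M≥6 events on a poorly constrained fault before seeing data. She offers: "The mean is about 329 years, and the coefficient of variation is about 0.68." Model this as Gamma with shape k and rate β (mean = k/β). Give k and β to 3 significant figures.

For Gamma(k, rate β): mean = k/β, variance = k/β², so CV = 1/√k.
CV = 0.68, hence k = 1/CV² = 2.16.
Then β = k/mean = 2.16/329 = 0.00657.

k ≈ 2.16, β ≈ 0.00657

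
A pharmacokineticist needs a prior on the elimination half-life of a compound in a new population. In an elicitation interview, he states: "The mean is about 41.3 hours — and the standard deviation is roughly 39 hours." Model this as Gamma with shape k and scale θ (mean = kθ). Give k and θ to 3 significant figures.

For Gamma(k, scale θ): mean = kθ, variance = kθ², so CV = 1/√k.
CV = SD/mean = 39/41.3 = 0.9443, hence k = 1/CV² = 1.12.
Then θ = mean/k = 41.3/1.12 = 36.8.

k ≈ 1.12, θ ≈ 36.8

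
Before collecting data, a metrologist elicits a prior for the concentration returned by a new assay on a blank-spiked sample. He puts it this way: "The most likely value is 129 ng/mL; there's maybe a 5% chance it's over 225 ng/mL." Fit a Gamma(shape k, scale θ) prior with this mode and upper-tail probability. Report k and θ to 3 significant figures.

k ≈ 10, θ ≈ 14.3

Gamma(k,θ) with k>1 has mode (k−1)θ, so θ = 129/(k−1).
Need P(X < 225) = 0.95 with θ tied to k this way. Start at k = 2, θ = 129: P(X<225) ≈ 0.520.
Too low — raise k to concentrate. Iterating converges to k ≈ 10.
Then θ = 129/(10−1) ≈ 14.3.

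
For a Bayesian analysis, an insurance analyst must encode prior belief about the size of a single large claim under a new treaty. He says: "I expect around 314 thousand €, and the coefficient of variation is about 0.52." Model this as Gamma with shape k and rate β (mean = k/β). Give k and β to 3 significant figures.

k ≈ 3.7, β ≈ 0.0118

For Gamma(k, rate β): mean = k/β, variance = k/β², so CV = 1/√k.
CV = 0.52, hence k = 1/CV² = 3.7.
Then β = k/mean = 3.7/314 = 0.0118.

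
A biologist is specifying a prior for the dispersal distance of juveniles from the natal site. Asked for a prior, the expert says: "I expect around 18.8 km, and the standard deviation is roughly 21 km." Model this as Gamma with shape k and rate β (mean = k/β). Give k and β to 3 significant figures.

For Gamma(k, rate β): mean = k/β, variance = k/β², so CV = 1/√k.
CV = SD/mean = 21/18.8 = 1.117, hence k = 1/CV² = 0.801.
Then β = k/mean = 0.801/18.8 = 0.0426.

k ≈ 0.801, β ≈ 0.0426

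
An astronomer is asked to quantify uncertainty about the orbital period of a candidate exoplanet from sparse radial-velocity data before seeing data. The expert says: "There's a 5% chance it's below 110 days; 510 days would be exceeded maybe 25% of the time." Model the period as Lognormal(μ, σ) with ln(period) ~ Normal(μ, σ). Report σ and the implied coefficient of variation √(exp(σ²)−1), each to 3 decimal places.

σ ≈ 0.661, CV ≈ 0.741

If T ~ Lognormal(μ,σ) then ln T ~ Normal(μ,σ), so the p-quantile of ln T is μ + z_p·σ.
ln(110) = 4.7 and ln(510) = 6.234; z_{0.05} = -1.645, z_{0.75} = 0.6745.
σ = (6.234 − 4.7)/(0.6745 − (-1.645)) = 0.661.
μ = 4.7 − (-1.645)·0.661 = 5.788.
CV = √(exp(σ²)−1) = √(exp(0.4374)−1) = 0.741.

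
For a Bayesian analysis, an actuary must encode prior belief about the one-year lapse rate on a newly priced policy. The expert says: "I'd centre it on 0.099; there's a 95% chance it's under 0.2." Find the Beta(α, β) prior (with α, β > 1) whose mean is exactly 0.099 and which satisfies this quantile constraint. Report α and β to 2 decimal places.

With mean 0.099 fixed, write α = 0.099s, β = 0.901s where s = α+β.
Need P(θ < 0.2) = 0.95 under Beta(0.099s, 0.901s). Normal approximation: (q−m)/√(m(1−m)/s) ≈ z_{0.95} = 1.64, so s ≈ 0.099·0.901·(1.64)²/(0.2−0.099)² = 23.7.
At s = 23.7: P(θ<0.2) ≈ 0.932. Adjusting to match 0.95 gives s ≈ 30.10.
So α = 0.099·30.10 ≈ 2.98, β = 0.901·30.10 ≈ 27.12.

α ≈ 2.98, β ≈ 27.12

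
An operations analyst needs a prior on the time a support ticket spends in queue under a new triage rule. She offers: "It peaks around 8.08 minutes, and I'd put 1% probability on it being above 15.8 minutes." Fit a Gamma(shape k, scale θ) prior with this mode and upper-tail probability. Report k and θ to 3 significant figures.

k ≈ 12, θ ≈ 0.737

Gamma(k,θ) with k>1 has mode (k−1)θ, so θ = 8.08/(k−1).
Need P(X < 15.8) = 0.99 with θ tied to k this way. Start at k = 2, θ = 8.08: P(X<15.8) ≈ 0.582.
Too low — raise k to concentrate. Iterating converges to k ≈ 12.
Then θ = 8.08/(12−1) ≈ 0.737.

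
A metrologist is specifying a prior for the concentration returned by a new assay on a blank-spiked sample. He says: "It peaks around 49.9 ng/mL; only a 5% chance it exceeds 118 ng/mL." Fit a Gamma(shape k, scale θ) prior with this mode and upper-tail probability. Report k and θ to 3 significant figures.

k ≈ 4.69, θ ≈ 13.5

Gamma(k,θ) with k>1 has mode (k−1)θ, so θ = 49.9/(k−1).
Need P(X < 118) = 0.95 with θ tied to k this way. Start at k = 2, θ = 49.9: P(X<118) ≈ 0.684.
Too low — raise k to concentrate. Iterating converges to k ≈ 4.69.
Then θ = 49.9/(4.69−1) ≈ 13.5.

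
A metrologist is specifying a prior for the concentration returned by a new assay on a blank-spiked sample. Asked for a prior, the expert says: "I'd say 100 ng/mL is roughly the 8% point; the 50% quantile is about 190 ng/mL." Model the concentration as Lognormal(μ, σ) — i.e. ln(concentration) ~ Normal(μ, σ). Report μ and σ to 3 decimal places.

If T ~ Lognormal(μ,σ) then ln T ~ Normal(μ,σ), so the p-quantile of ln T is μ + z_p·σ.
ln(100) = 4.605 and ln(190) = 5.247; z_{0.08} = -1.405, z_{0.5} = 0.
σ = (5.247 − 4.605)/(0 − (-1.405)) = 0.457.
μ = 4.605 − (-1.405)·0.457 = 5.247.

μ ≈ 5.247, σ ≈ 0.457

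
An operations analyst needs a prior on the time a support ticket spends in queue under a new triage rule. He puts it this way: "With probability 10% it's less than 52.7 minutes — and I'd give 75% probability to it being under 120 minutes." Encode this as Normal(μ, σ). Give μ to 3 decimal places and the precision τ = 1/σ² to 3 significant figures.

The p-quantile of Normal(μ,σ) is μ + z_p·σ, with z_{0.1} = -1.282 and z_{0.75} = 0.6745.
Eliminate σ: μ = (z₂·x₁ − z₁·x₂)/(z₂ − z₁) = (0.6745·52.7 − (-1.282)·120)/1.956 = 96.793.
Then σ = (x₂ − x₁)/(z₂ − z₁) = (120 − 52.7)/1.956 = 34.406.
Precision τ = 1/σ² = 1/34.41² = 0.000845.

μ = 96.793, τ = 0.000845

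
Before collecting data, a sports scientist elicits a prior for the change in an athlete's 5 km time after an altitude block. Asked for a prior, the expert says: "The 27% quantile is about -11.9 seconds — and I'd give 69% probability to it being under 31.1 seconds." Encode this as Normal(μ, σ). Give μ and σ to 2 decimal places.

μ = 11.87, σ = 38.79

The p-quantile of Normal(μ,σ) is μ + z_p·σ, with z_{0.27} = -0.6128 and z_{0.69} = 0.4959.
Eliminate σ: μ = (z₂·x₁ − z₁·x₂)/(z₂ − z₁) = (0.4959·-11.9 − (-0.6128)·31.1)/1.109 = 11.87.
Then σ = (x₂ − x₁)/(z₂ − z₁) = (31.1 − -11.9)/1.109 = 38.79.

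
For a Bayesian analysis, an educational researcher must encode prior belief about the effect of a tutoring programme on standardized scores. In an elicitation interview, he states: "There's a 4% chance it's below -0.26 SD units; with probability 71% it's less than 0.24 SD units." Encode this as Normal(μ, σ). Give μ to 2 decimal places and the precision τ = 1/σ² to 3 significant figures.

The p-quantile of Normal(μ,σ) is μ + z_p·σ, with z_{0.04} = -1.751 and z_{0.71} = 0.5534.
Eliminate σ: μ = (z₂·x₁ − z₁·x₂)/(z₂ − z₁) = (0.5534·-0.26 − (-1.751)·0.24)/2.304 = 0.12.
Then σ = (x₂ − x₁)/(z₂ − z₁) = (0.24 − -0.26)/2.304 = 0.22.
Precision τ = 1/σ² = 1/0.217² = 21.2.

μ = 0.12, τ = 21.2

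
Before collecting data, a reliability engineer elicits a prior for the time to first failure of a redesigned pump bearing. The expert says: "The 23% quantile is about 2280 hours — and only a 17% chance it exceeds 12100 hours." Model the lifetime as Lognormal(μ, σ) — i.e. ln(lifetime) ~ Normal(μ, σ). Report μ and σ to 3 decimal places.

If T ~ Lognormal(μ,σ) then ln T ~ Normal(μ,σ), so the p-quantile of ln T is μ + z_p·σ.
ln(2280) = 7.732 and ln(12100) = 9.401; z_{0.23} = -0.7388, z_{0.83} = 0.9542.
σ = (9.401 − 7.732)/(0.9542 − (-0.7388)) = 0.986.
μ = 7.732 − (-0.7388)·0.986 = 8.460.

μ ≈ 8.460, σ ≈ 0.986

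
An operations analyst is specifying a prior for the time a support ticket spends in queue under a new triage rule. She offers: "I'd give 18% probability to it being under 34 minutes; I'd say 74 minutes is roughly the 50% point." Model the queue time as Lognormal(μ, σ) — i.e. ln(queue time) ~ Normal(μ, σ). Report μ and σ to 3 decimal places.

μ ≈ 4.304, σ ≈ 0.850

If T ~ Lognormal(μ,σ) then ln T ~ Normal(μ,σ), so the p-quantile of ln T is μ + z_p·σ.
ln(34) = 3.526 and ln(74) = 4.304; z_{0.18} = -0.9154, z_{0.5} = 0.
σ = (4.304 − 3.526)/(0 − (-0.9154)) = 0.850.
μ = 3.526 − (-0.9154)·0.850 = 4.304.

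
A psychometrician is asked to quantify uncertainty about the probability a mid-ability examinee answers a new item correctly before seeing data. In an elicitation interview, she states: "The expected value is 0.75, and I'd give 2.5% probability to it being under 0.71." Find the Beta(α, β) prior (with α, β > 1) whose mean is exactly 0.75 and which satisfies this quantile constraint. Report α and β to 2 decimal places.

α ≈ 353.98, β ≈ 117.99

With mean 0.75 fixed, write α = 0.75s, β = 0.25s where s = α+β.
Need P(θ < 0.71) = 0.025 under Beta(0.75s, 0.25s). Normal approximation: (q−m)/√(m(1−m)/s) ≈ z_{0.025} = -1.96, so s ≈ 0.75·0.25·(-1.96)²/(0.71−0.75)² = 450.2.
At s = 450.2: P(θ<0.71) ≈ 0.028. Adjusting to match 0.025 gives s ≈ 471.98.
So α = 0.75·471.98 ≈ 353.98, β = 0.25·471.98 ≈ 117.99.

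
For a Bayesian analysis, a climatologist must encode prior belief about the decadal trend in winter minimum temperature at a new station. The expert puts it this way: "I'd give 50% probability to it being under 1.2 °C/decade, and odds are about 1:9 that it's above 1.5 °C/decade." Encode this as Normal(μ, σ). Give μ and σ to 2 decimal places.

μ = 1.20, σ = 0.23

For Normal(μ,σ), the p-quantile is μ + z_p·σ. Here z_{0.5} = 0, z_{0.9} = 1.282.
So 1.2 = μ + 0σ and 1.5 = μ + 1.282σ.
Subtracting: σ = (1.5 − 1.2)/(1.282 − (0)) = 0.23.
Then μ = 1.2 − (0)·0.23 = 1.20.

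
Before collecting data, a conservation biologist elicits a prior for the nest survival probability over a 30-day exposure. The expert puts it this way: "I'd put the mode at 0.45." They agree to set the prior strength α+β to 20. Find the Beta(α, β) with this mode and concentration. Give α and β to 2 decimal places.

α = 9.10, β = 10.90

For α,β > 1 the Beta mode is (α−1)/(α+β−2). With α+β = 20, the mode is (α−1)/18.
Set (α−1)/18 = 0.45 → α = 1 + 0.45·18 = 9.10.
β = 20 − α = 10.90.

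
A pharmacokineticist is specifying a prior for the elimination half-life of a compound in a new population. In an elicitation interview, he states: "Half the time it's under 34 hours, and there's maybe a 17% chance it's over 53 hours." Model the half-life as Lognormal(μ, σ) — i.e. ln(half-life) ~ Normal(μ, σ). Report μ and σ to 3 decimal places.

μ ≈ 3.526, σ ≈ 0.465

If T ~ Lognormal(μ,σ) then ln T ~ Normal(μ,σ), so the p-quantile of ln T is μ + z_p·σ.
ln(34) = 3.526 and ln(53) = 3.97; z_{0.5} = 0, z_{0.83} = 0.9542.
σ = (3.97 − 3.526)/(0.9542 − (0)) = 0.465.
μ = 3.526 − (0)·0.465 = 3.526.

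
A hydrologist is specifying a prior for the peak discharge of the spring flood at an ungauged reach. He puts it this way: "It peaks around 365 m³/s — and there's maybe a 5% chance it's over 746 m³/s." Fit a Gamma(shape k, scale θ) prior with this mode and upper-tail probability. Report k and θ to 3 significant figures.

Gamma(k,θ) with k>1 has mode (k−1)θ, so θ = 365/(k−1).
Need P(X < 746) = 0.95 with θ tied to k this way. Start at k = 2, θ = 365: P(X<746) ≈ 0.606.
Too low — raise k to concentrate. Iterating converges to k ≈ 6.42.
Then θ = 365/(6.42−1) ≈ 67.4.

k ≈ 6.42, θ ≈ 67.4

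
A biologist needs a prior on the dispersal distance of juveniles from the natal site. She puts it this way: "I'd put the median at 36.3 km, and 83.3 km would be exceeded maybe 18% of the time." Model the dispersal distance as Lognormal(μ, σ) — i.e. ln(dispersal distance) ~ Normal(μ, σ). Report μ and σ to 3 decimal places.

μ ≈ 3.592, σ ≈ 0.907

If T ~ Lognormal(μ,σ) then ln T ~ Normal(μ,σ), so the p-quantile of ln T is μ + z_p·σ.
ln(36.3) = 3.592 and ln(83.3) = 4.422; z_{0.5} = 0, z_{0.82} = 0.9154.
σ = (4.422 − 3.592)/(0.9154 − (0)) = 0.907.
μ = 3.592 − (0)·0.907 = 3.592.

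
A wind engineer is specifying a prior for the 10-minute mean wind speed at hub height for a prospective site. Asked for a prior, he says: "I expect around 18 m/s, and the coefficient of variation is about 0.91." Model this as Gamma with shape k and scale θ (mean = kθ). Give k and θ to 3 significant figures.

k ≈ 1.21, θ ≈ 14.9

For Gamma(k, scale θ): mean = kθ, variance = kθ², so CV = 1/√k.
CV = 0.91, hence k = 1/CV² = 1.21.
Then θ = mean/k = 18/1.21 = 14.9.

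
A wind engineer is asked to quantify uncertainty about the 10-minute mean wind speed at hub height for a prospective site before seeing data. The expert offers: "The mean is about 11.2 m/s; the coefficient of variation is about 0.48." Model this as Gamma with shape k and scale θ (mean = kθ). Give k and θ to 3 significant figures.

k ≈ 4.34, θ ≈ 2.58

For Gamma(k, scale θ): mean = kθ, variance = kθ², so CV = 1/√k.
CV = 0.48, hence k = 1/CV² = 4.34.
Then θ = mean/k = 11.2/4.34 = 2.58.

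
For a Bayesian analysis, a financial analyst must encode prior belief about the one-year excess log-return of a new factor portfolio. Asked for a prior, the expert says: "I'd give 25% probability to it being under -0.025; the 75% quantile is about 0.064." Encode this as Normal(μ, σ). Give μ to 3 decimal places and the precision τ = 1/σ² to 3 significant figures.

μ = 0.019, τ = 230

The p-quantile of Normal(μ,σ) is μ + z_p·σ, with z_{0.25} = -0.6745 and z_{0.75} = 0.6745.
Eliminate σ: μ = (z₂·x₁ − z₁·x₂)/(z₂ − z₁) = (0.6745·-0.025 − (-0.6745)·0.064)/1.349 = 0.019.
Then σ = (x₂ − x₁)/(z₂ − z₁) = (0.064 − -0.025)/1.349 = 0.066.
Precision τ = 1/σ² = 1/0.06598² = 230.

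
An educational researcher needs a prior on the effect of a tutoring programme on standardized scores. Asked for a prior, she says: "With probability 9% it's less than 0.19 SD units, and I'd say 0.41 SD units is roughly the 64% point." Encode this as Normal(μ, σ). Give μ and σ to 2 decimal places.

For Normal(μ,σ), the p-quantile is μ + z_p·σ. Here z_{0.09} = -1.341, z_{0.64} = 0.3585.
So 0.19 = μ − 1.341σ and 0.41 = μ + 0.3585σ.
Subtracting: σ = (0.41 − 0.19)/(0.3585 − (-1.341)) = 0.13.
Then μ = 0.19 − (-1.341)·0.13 = 0.36.

μ = 0.36, σ = 0.13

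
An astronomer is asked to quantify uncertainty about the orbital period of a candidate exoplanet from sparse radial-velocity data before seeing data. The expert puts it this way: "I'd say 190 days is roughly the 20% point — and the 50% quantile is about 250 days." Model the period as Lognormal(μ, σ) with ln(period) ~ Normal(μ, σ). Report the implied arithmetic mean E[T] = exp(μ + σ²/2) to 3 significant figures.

E[T] ≈ 264 days

If T ~ Lognormal(μ,σ) then ln T ~ Normal(μ,σ), so the p-quantile of ln T is μ + z_p·σ.
ln(190) = 5.247 and ln(250) = 5.521; z_{0.2} = -0.8416, z_{0.5} = 0.
σ = (5.521 − 5.247)/(0 − (-0.8416)) = 0.326.
μ = 5.247 − (-0.8416)·0.326 = 5.521.
E[T] = exp(μ + σ²/2) = exp(5.521 + 0.0532) = 264 days.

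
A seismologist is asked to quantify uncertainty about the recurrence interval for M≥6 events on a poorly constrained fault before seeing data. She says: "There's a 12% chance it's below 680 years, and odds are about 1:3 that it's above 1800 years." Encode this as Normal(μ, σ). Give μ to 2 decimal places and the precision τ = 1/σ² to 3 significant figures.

The p-quantile of Normal(μ,σ) is μ + z_p·σ, with z_{0.12} = -1.175 and z_{0.75} = 0.6745.
Eliminate σ: μ = (z₂·x₁ − z₁·x₂)/(z₂ − z₁) = (0.6745·680 − (-1.175)·1800)/1.849 = 1391.54.
Then σ = (x₂ − x₁)/(z₂ − z₁) = (1800 − 680)/1.849 = 605.58.
Precision τ = 1/σ² = 1/605.6² = 2.73e-06.

μ = 1391.54, τ = 2.73e-06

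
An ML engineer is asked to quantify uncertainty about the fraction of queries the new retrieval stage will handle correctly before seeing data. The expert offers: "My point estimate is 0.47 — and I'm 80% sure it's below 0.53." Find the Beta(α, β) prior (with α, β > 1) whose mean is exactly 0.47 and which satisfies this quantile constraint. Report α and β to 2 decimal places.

With mean 0.47 fixed, write α = 0.47s, β = 0.53s where s = α+β.
Need P(θ < 0.53) = 0.8 under Beta(0.47s, 0.53s). Normal approximation: (q−m)/√(m(1−m)/s) ≈ z_{0.8} = 0.842, so s ≈ 0.47·0.53·(0.842)²/(0.53−0.47)² = 49.0.
At s = 49.0: P(θ<0.53) ≈ 0.800. Adjusting to match 0.8 gives s ≈ 48.96.
So α = 0.47·48.96 ≈ 23.01, β = 0.53·48.96 ≈ 25.95.

α ≈ 23.01, β ≈ 25.95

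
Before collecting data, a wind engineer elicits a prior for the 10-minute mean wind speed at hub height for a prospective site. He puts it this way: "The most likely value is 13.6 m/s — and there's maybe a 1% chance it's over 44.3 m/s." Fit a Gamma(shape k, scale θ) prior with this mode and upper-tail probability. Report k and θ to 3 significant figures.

Gamma(k,θ) with k>1 has mode (k−1)θ, so θ = 13.6/(k−1).
Need P(X < 44.3) = 0.99 with θ tied to k this way. Start at k = 2, θ = 13.6: P(X<44.3) ≈ 0.836.
Too low — raise k to concentrate. Iterating converges to k ≈ 4.16.
Then θ = 13.6/(4.16−1) ≈ 4.3.

k ≈ 4.16, θ ≈ 4.3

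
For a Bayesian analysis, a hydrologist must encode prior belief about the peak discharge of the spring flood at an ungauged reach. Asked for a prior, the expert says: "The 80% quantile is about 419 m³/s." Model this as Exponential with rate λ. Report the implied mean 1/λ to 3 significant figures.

P(T < 419.0) = 1 − e^(−λ·419.0) = 0.8, so λ = −ln(1−0.8)/419.0 = −ln(0.2)/419.0 = 0.00384.
Mean = 1/λ = 260 m³/s.

mean ≈ 260 m³/s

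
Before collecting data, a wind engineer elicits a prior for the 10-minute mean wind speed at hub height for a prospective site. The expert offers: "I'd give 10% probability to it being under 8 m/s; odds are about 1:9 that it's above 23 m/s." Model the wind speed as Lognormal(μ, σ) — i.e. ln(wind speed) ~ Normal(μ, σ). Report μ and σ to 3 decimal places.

If T ~ Lognormal(μ,σ) then ln T ~ Normal(μ,σ), so the p-quantile of ln T is μ + z_p·σ.
ln(8) = 2.079 and ln(23) = 3.135; z_{0.1} = -1.282, z_{0.9} = 1.282.
σ = (3.135 − 2.079)/(1.282 − (-1.282)) = 0.412.
μ = 2.079 − (-1.282)·0.412 = 2.607.

μ ≈ 2.607, σ ≈ 0.412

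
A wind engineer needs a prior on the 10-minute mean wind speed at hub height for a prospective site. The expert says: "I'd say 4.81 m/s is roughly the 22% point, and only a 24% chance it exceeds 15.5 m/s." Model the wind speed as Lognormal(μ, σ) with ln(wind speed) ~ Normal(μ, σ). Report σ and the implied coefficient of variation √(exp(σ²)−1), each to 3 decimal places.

σ ≈ 0.791, CV ≈ 0.933

If T ~ Lognormal(μ,σ) then ln T ~ Normal(μ,σ), so the p-quantile of ln T is μ + z_p·σ.
ln(4.81) = 1.571 and ln(15.5) = 2.741; z_{0.22} = -0.7722, z_{0.76} = 0.7063.
σ = (2.741 − 1.571)/(0.7063 − (-0.7722)) = 0.791.
μ = 1.571 − (-0.7722)·0.791 = 2.182.
CV = √(exp(σ²)−1) = √(exp(0.6264)−1) = 0.933.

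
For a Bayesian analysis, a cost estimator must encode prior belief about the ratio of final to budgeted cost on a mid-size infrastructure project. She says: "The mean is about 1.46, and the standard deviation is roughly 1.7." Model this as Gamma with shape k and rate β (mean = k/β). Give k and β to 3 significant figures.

k ≈ 0.738, β ≈ 0.505

For Gamma(k, rate β): mean = k/β, variance = k/β², so CV = 1/√k.
CV = SD/mean = 1.7/1.46 = 1.164, hence k = 1/CV² = 0.738.
Then β = k/mean = 0.738/1.46 = 0.505.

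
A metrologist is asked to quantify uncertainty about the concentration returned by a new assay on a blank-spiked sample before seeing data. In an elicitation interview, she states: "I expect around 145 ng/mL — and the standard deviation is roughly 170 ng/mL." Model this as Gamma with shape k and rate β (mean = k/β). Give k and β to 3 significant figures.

k ≈ 0.728, β ≈ 0.00502

For Gamma(k, rate β): mean = k/β, variance = k/β², so CV = 1/√k.
CV = SD/mean = 170/145 = 1.172, hence k = 1/CV² = 0.728.
Then β = k/mean = 0.728/145 = 0.00502.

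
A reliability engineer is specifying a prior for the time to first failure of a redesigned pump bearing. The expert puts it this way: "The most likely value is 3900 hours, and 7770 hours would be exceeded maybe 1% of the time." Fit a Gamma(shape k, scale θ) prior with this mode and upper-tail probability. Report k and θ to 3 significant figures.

Gamma(k,θ) with k>1 has mode (k−1)θ, so θ = 3900/(k−1).
Need P(X < 7770) = 0.99 with θ tied to k this way. Start at k = 2, θ = 3900: P(X<7770) ≈ 0.592.
Too low — raise k to concentrate. Iterating converges to k ≈ 11.3.
Then θ = 3900/(11.3−1) ≈ 377.

k ≈ 11.3, θ ≈ 377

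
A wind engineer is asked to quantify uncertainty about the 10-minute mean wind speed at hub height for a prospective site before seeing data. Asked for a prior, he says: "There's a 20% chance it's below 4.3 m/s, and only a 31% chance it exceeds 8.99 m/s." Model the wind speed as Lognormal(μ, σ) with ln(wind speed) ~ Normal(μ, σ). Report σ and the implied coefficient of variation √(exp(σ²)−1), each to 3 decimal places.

σ ≈ 0.551, CV ≈ 0.596

If T ~ Lognormal(μ,σ) then ln T ~ Normal(μ,σ), so the p-quantile of ln T is μ + z_p·σ.
ln(4.3) = 1.459 and ln(8.99) = 2.196; z_{0.2} = -0.8416, z_{0.69} = 0.4959.
σ = (2.196 − 1.459)/(0.4959 − (-0.8416)) = 0.551.
μ = 1.459 − (-0.8416)·0.551 = 1.923.
CV = √(exp(σ²)−1) = √(exp(0.3041)−1) = 0.596.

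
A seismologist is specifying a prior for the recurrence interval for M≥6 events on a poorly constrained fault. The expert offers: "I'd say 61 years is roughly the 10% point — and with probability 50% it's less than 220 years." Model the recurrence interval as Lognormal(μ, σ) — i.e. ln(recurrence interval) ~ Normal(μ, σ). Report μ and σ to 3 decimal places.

If T ~ Lognormal(μ,σ) then ln T ~ Normal(μ,σ), so the p-quantile of ln T is μ + z_p·σ.
ln(61) = 4.111 and ln(220) = 5.394; z_{0.1} = -1.282, z_{0.5} = 0.
σ = (5.394 − 4.111)/(0 − (-1.282)) = 1.001.
μ = 4.111 − (-1.282)·1.001 = 5.394.

μ ≈ 5.394, σ ≈ 1.001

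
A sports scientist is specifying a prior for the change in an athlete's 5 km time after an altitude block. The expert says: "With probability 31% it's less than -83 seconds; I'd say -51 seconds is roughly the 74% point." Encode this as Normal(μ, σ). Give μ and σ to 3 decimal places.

The p-quantile of Normal(μ,σ) is μ + z_p·σ, with z_{0.31} = -0.4959 and z_{0.74} = 0.6433.
Eliminate σ: μ = (z₂·x₁ − z₁·x₂)/(z₂ − z₁) = (0.6433·-83 − (-0.4959)·-51)/1.139 = -69.072.
Then σ = (x₂ − x₁)/(z₂ − z₁) = (-51 − -83)/1.139 = 28.090.

μ = -69.072, σ = 28.090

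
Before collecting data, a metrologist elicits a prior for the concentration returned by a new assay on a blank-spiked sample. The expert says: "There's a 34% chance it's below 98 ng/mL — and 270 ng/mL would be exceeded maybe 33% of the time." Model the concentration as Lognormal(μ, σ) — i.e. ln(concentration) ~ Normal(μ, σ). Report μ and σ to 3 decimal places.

μ ≈ 5.075, σ ≈ 1.189

If T ~ Lognormal(μ,σ) then ln T ~ Normal(μ,σ), so the p-quantile of ln T is μ + z_p·σ.
ln(98) = 4.585 and ln(270) = 5.598; z_{0.34} = -0.4125, z_{0.67} = 0.4399.
σ = (5.598 − 4.585)/(0.4399 − (-0.4125)) = 1.189.
μ = 4.585 − (-0.4125)·1.189 = 5.075.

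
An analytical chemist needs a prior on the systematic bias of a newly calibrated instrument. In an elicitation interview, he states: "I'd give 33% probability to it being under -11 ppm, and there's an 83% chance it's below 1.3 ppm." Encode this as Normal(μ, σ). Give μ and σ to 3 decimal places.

The p-quantile of Normal(μ,σ) is μ + z_p·σ, with z_{0.33} = -0.4399 and z_{0.83} = 0.9542.
Eliminate σ: μ = (z₂·x₁ − z₁·x₂)/(z₂ − z₁) = (0.9542·-11 − (-0.4399)·1.3)/1.394 = -7.119.
Then σ = (x₂ − x₁)/(z₂ − z₁) = (1.3 − -11)/1.394 = 8.823.

μ = -7.119, σ = 8.823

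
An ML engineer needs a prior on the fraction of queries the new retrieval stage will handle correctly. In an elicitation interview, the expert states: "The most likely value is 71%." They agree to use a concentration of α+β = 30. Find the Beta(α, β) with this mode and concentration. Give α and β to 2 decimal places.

For α,β > 1 the Beta mode is (α−1)/(α+β−2). With α+β = 30, the mode is (α−1)/28.
Set (α−1)/28 = 0.71 → α = 1 + 0.71·28 = 20.88.
β = 30 − α = 9.12.

α = 20.88, β = 9.12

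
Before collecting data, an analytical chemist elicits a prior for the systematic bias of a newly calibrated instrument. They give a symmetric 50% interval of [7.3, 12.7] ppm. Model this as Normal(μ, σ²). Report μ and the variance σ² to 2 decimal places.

A symmetric 50% interval runs μ ± z·σ with z = 0.6745.
Half-width = 2.7, so σ = 2.7/0.6745 = 4.003 and σ² = 16.02.
μ is the interval midpoint, 10.00.

μ = 10.00, σ² = 16.02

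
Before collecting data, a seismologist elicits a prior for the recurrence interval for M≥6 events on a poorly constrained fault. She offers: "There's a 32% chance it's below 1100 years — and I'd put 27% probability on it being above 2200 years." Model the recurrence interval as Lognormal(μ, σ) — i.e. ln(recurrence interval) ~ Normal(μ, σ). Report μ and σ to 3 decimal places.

If T ~ Lognormal(μ,σ) then ln T ~ Normal(μ,σ), so the p-quantile of ln T is μ + z_p·σ.
ln(1100) = 7.003 and ln(2200) = 7.696; z_{0.32} = -0.4677, z_{0.73} = 0.6128.
σ = (7.696 − 7.003)/(0.6128 − (-0.4677)) = 0.641.
μ = 7.003 − (-0.4677)·0.641 = 7.303.

μ ≈ 7.303, σ ≈ 0.641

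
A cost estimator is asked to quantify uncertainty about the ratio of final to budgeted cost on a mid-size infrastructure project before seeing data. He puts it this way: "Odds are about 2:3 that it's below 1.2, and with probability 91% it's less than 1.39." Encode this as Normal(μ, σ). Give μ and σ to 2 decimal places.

For Normal(μ,σ), the p-quantile is μ + z_p·σ. Here z_{0.4} = -0.2533, z_{0.91} = 1.341.
So 1.2 = μ − 0.2533σ and 1.39 = μ + 1.341σ.
Subtracting: σ = (1.39 − 1.2)/(1.341 − (-0.2533)) = 0.12.
Then μ = 1.2 − (-0.2533)·0.12 = 1.23.

μ = 1.23, σ = 0.12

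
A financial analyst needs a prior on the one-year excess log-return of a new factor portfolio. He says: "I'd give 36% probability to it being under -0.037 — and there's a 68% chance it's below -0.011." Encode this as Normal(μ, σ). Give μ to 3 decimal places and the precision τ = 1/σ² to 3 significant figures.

μ = -0.026, τ = 1010

The p-quantile of Normal(μ,σ) is μ + z_p·σ, with z_{0.36} = -0.3585 and z_{0.68} = 0.4677.
Eliminate σ: μ = (z₂·x₁ − z₁·x₂)/(z₂ − z₁) = (0.4677·-0.037 − (-0.3585)·-0.011)/0.8262 = -0.026.
Then σ = (x₂ − x₁)/(z₂ − z₁) = (-0.011 − -0.037)/0.8262 = 0.031.
Precision τ = 1/σ² = 1/0.03147² = 1010.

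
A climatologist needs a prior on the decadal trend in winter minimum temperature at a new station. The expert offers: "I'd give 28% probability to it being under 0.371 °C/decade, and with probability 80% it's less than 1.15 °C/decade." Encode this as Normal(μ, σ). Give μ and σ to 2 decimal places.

μ = 0.69, σ = 0.55

The p-quantile of Normal(μ,σ) is μ + z_p·σ, with z_{0.28} = -0.5828 and z_{0.8} = 0.8416.
Eliminate σ: μ = (z₂·x₁ − z₁·x₂)/(z₂ − z₁) = (0.8416·0.371 − (-0.5828)·1.15)/1.424 = 0.69.
Then σ = (x₂ − x₁)/(z₂ − z₁) = (1.15 − 0.371)/1.424 = 0.55.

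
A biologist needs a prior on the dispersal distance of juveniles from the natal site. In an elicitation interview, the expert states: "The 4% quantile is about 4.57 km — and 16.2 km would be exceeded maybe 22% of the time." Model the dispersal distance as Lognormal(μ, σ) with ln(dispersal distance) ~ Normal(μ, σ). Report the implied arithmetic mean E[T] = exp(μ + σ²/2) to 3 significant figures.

If T ~ Lognormal(μ,σ) then ln T ~ Normal(μ,σ), so the p-quantile of ln T is μ + z_p·σ.
ln(4.57) = 1.52 and ln(16.2) = 2.785; z_{0.04} = -1.751, z_{0.78} = 0.7722.
σ = (2.785 − 1.52)/(0.7722 − (-1.751)) = 0.502.
μ = 1.52 − (-1.751)·0.502 = 2.398.
E[T] = exp(μ + σ²/2) = exp(2.398 + 0.1258) = 12.5 km.

E[T] ≈ 12.5 km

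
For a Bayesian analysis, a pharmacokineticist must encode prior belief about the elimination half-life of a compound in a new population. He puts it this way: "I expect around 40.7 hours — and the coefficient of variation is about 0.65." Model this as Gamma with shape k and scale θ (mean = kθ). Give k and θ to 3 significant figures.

For Gamma(k, scale θ): mean = kθ, variance = kθ², so CV = 1/√k.
CV = 0.65, hence k = 1/CV² = 2.37.
Then θ = mean/k = 40.7/2.37 = 17.2.

k ≈ 2.37, θ ≈ 17.2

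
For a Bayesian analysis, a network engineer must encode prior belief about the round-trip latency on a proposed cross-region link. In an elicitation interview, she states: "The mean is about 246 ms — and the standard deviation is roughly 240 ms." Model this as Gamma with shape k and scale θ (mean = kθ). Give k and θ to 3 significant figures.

For Gamma(k, scale θ): mean = kθ, variance = kθ², so CV = 1/√k.
CV = SD/mean = 240/246 = 0.9756, hence k = 1/CV² = 1.05.
Then θ = mean/k = 246/1.05 = 234.

k ≈ 1.05, θ ≈ 234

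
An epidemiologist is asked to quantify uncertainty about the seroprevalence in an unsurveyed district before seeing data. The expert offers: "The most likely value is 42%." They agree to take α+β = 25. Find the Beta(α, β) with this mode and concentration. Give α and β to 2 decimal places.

α = 10.66, β = 14.34

For α,β > 1 the Beta mode is (α−1)/(α+β−2). With α+β = 25, the mode is (α−1)/23.
Set (α−1)/23 = 0.42 → α = 1 + 0.42·23 = 10.66.
β = 25 − α = 14.34.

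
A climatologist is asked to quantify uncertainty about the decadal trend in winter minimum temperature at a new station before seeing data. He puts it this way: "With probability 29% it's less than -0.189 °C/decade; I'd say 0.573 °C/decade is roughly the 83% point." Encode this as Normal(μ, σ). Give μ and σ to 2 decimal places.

μ = 0.09, σ = 0.51

The p-quantile of Normal(μ,σ) is μ + z_p·σ, with z_{0.29} = -0.5534 and z_{0.83} = 0.9542.
Eliminate σ: μ = (z₂·x₁ − z₁·x₂)/(z₂ − z₁) = (0.9542·-0.189 − (-0.5534)·0.573)/1.508 = 0.09.
Then σ = (x₂ − x₁)/(z₂ − z₁) = (0.573 − -0.189)/1.508 = 0.51.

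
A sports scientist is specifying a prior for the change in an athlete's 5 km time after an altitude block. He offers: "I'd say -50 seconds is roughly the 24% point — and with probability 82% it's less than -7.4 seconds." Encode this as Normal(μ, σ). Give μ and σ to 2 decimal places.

μ = -31.45, σ = 26.27

The p-quantile of Normal(μ,σ) is μ + z_p·σ, with z_{0.24} = -0.7063 and z_{0.82} = 0.9154.
Eliminate σ: μ = (z₂·x₁ − z₁·x₂)/(z₂ − z₁) = (0.9154·-50 − (-0.7063)·-7.4)/1.622 = -31.45.
Then σ = (x₂ − x₁)/(z₂ − z₁) = (-7.4 − -50)/1.622 = 26.27.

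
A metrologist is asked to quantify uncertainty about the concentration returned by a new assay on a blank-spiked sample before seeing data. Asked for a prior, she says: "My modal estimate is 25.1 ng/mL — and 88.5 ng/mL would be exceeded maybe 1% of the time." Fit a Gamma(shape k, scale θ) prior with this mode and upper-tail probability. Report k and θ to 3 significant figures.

k ≈ 3.72, θ ≈ 9.22

Gamma(k,θ) with k>1 has mode (k−1)θ, so θ = 25.1/(k−1).
Need P(X < 88.5) = 0.99 with θ tied to k this way. Start at k = 2, θ = 25.1: P(X<88.5) ≈ 0.867.
Too low — raise k to concentrate. Iterating converges to k ≈ 3.72.
Then θ = 25.1/(3.72−1) ≈ 9.22.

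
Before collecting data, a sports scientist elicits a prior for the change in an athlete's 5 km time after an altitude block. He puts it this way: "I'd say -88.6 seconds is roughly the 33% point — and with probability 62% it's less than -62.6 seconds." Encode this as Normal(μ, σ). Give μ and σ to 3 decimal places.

For Normal(μ,σ), the p-quantile is μ + z_p·σ. Here z_{0.33} = -0.4399, z_{0.62} = 0.3055.
So -88.6 = μ − 0.4399σ and -62.6 = μ + 0.3055σ.
Subtracting: σ = (-62.6 − -88.6)/(0.3055 − (-0.4399)) = 34.881.
Then μ = -88.6 − (-0.4399)·34.881 = -73.255.

μ = -73.255, σ = 34.881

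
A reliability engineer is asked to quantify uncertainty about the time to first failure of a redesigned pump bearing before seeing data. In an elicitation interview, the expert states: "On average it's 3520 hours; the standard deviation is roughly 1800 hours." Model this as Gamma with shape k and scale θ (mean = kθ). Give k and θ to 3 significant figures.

k ≈ 3.82, θ ≈ 920

For Gamma(k, scale θ): mean = kθ, variance = kθ², so CV = 1/√k.
CV = SD/mean = 1800/3520 = 0.5114, hence k = 1/CV² = 3.82.
Then θ = mean/k = 3520/3.82 = 920.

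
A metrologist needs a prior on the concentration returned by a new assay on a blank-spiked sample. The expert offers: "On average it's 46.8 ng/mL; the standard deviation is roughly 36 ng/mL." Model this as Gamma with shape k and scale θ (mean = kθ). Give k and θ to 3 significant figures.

k ≈ 1.69, θ ≈ 27.7

For Gamma(k, scale θ): mean = kθ, variance = kθ², so CV = 1/√k.
CV = SD/mean = 36/46.8 = 0.7692, hence k = 1/CV² = 1.69.
Then θ = mean/k = 46.8/1.69 = 27.7.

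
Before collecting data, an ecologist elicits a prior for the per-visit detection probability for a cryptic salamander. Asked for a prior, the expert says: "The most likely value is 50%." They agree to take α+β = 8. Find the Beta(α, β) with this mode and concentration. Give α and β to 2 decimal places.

For α,β > 1 the Beta mode is (α−1)/(α+β−2). With α+β = 8, the mode is (α−1)/6.
Set (α−1)/6 = 0.5 → α = 1 + 0.5·6 = 4.00.
β = 8 − α = 4.00.

α = 4.00, β = 4.00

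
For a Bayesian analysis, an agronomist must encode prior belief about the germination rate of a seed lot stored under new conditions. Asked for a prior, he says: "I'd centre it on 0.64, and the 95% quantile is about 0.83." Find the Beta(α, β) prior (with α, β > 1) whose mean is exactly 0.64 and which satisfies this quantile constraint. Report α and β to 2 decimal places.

With mean 0.64 fixed, write α = 0.64s, β = 0.36s where s = α+β.
Need P(θ < 0.83) = 0.95 under Beta(0.64s, 0.36s). Normal approximation: (q−m)/√(m(1−m)/s) ≈ z_{0.95} = 1.64, so s ≈ 0.64·0.36·(1.64)²/(0.83−0.64)² = 17.3.
At s = 17.3: P(θ<0.83) ≈ 0.966. Adjusting to match 0.95 gives s ≈ 14.36.
So α = 0.64·14.36 ≈ 9.19, β = 0.36·14.36 ≈ 5.17.

α ≈ 9.19, β ≈ 5.17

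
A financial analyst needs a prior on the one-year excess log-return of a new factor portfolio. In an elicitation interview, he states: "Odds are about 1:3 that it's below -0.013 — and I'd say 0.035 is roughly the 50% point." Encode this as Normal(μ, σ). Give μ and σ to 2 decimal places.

For Normal(μ,σ), the p-quantile is μ + z_p·σ. Here z_{0.25} = -0.6745, z_{0.5} = 0.
So -0.013 = μ − 0.6745σ and 0.035 = μ + 0σ.
Subtracting: σ = (0.035 − -0.013)/(0 − (-0.6745)) = 0.07.
Then μ = -0.013 − (-0.6745)·0.07 = 0.04.

μ = 0.04, σ = 0.07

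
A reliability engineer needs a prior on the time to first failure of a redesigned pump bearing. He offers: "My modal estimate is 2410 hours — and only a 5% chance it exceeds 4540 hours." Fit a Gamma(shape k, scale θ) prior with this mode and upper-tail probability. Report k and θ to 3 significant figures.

Gamma(k,θ) with k>1 has mode (k−1)θ, so θ = 2410/(k−1).
Need P(X < 4540) = 0.95 with θ tied to k this way. Start at k = 2, θ = 2410: P(X<4540) ≈ 0.562.
Too low — raise k to concentrate. Iterating converges to k ≈ 7.93.
Then θ = 2410/(7.93−1) ≈ 348.

k ≈ 7.93, θ ≈ 348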